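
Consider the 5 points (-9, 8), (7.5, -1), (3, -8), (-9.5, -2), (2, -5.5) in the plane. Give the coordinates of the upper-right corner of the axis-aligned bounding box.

x-range [-9.5, 7.5], y-range [-8, 8].
The upper-right corner is (7.5, 8).

(7.5, 8)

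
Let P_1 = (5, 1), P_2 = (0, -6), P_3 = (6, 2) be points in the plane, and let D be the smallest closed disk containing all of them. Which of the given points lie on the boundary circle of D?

P_2, P_3

Side lengths²: P_1P_2² = 74, P_1P_3² = 2, P_2P_3² = 100.
Since P_2P_3² = 100 ≥ 74 + 2 = 76, the angle opposite P_2P_3 is not acute, so the smallest enclosing circle has P_2P_3 as diameter.
Centre = midpoint of P_2P_3 = (3, -2), r² = 100/4 = 25.
The points at distance exactly r from the centre are P_2, P_3 — 2 points.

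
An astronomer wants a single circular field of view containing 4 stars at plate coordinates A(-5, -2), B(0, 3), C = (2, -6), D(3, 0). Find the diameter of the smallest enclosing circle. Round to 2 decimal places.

The minimum enclosing circle is determined by three boundary points: A, B, C.
Their circumcentre is (-5/22, -39/22) with r² = 5525/242.
The farthest remaining point D is at distance² 3281/242 ≤ 5525/242.
Diameter = 2r = 2√(5525/242) ≈ 9.56.

9.56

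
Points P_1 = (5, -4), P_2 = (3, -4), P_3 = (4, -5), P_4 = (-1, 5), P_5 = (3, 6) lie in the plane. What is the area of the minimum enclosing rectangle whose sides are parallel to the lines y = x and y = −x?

In coordinates u = x + y, v = x − y the rectangle is axis-aligned; the map (x,y)→(u,v) scales areas by 2.
u-values: 1, -1, -1, 4, 9; range = 9 − (-1) = 10.
v-values: 9, 7, 9, -6, -3; range = 9 − (-6) = 15.
Area = (10 × 15) / 2 = 75.

75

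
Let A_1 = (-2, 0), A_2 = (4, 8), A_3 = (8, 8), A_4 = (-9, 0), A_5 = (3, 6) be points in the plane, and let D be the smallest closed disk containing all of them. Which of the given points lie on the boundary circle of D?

The farthest pair is A_3–A_4 with squared distance 353. The circle on this segment as diameter has centre (-0.5, 4) and r² = 353/4 = 88.25.
Check A_1: distance² to centre = 18.25 ≤ 88.25, so it lies inside.
All remaining points lie in this disk, and no smaller disk contains both endpoints, so this is the minimum enclosing circle.
The points at distance exactly r from the centre are A_3, A_4 — 2 points.

A_3, A_4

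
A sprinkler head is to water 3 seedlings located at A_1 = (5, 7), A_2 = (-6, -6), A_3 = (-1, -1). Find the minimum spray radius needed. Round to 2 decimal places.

Side lengths²: A_1A_2² = 290, A_1A_3² = 100, A_2A_3² = 50.
Since A_1A_2² = 290 ≥ 100 + 50 = 150, the angle opposite A_1A_2 is not acute, so the smallest enclosing circle has A_1A_2 as diameter.
Centre = midpoint of A_1A_2 = (-0.5, 0.5), r² = 290/4 = 72.5.
r = √(72.5) ≈ 8.51.

8.51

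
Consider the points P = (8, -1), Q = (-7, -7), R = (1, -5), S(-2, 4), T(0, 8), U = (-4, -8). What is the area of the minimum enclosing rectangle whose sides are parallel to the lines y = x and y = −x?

187

In coordinates u = x + y, v = x − y the rectangle is axis-aligned; the map (x,y)→(u,v) scales areas by 2.
u-values: 7, -14, -4, 2, 8, -12; range = 8 − (-14) = 22.
v-values: 9, 0, 6, -6, -8, 4; range = 9 − (-8) = 17.
Area = (22 × 17) / 2 = 187.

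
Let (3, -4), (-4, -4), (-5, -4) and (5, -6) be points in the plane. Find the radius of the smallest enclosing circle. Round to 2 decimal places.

By Welzl's lemma the MEC is supported by two points (diametrically opposite) or three points (on a circumcircle).
The farthest pair is (-5, -4)–(5, -6) with squared distance 104. The circle on this segment as diameter has centre (0, -5) and r² = 104/4 = 26.
Check (3, -4): distance² to centre = 10 ≤ 26, so it lies inside.
All remaining points lie in this disk, and no smaller disk contains both endpoints, so this is the minimum enclosing circle.
r = √26 ≈ 5.10.

5.10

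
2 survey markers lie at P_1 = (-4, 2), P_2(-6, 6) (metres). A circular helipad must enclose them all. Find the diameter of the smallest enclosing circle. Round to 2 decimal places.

The smallest circle enclosing two points has them as diameter endpoints.
Centre = midpoint = (-5, 4); r² = |P_1P_2|²/4 = 20/4 = 5.
Diameter = 2r = 2√5 ≈ 4.47.

4.47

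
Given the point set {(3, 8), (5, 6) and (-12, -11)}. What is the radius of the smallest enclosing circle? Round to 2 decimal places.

Call the three points A, B, C in the order given.
Side lengths²: AB² = 8, AC² = 586, BC² = 578.
Since AC² = 586 ≥ 578 + 8 = 586, the angle opposite AC is not acute, so the smallest enclosing circle has AC as diameter.
Centre = midpoint of AC = (-4.5, -1.5), r² = 586/4 = 146.5.
r = √(146.5) ≈ 12.10.

12.10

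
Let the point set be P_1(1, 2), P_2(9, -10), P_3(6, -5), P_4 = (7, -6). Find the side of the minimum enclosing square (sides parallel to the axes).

12

The bounding box has width 8 and height 12.
An axis-aligned square enclosing the set must have side ≥ max(width, height).
So the minimum side is max(8, 12) = 12.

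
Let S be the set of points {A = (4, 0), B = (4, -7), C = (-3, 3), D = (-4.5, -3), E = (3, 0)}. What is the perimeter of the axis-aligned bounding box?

37

Width = max x − min x = 4 − (-4.5) = 8.5.
Height = max y − min y = 3 − (-7) = 10.
Perimeter = 2(8.5 + 10) = 37.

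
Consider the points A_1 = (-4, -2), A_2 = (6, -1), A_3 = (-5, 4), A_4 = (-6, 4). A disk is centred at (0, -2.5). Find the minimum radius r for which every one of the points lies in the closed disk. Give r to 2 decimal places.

The required radius is the distance from (0, -2.5) to the farthest point.
Squared distances: 16.25, 38.25, 67.25, 78.25.
Maximum is 78.25, attained at A_4.
r = √(78.25) ≈ 8.85.

8.85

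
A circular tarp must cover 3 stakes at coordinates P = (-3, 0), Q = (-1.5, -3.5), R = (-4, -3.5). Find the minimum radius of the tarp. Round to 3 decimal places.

1.980

Side lengths²: PQ² = 14.5, PR² = 13.25, QR² = 6.25.
Since PQ² = 14.5 < 13.25 + 6.25 = 19.5, the triangle is acute, so the smallest enclosing circle is the circumcircle.
Circumcentre = (-2.75, -55/28), r² = 1537/392.
r = √(1537/392) ≈ 1.980.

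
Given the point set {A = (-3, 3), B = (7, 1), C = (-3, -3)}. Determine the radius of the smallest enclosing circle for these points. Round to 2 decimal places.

5.49

Side lengths²: AB² = 104, AC² = 36, BC² = 116.
Since BC² = 116 < 104 + 36 = 140, the triangle is acute, so the smallest enclosing circle is the circumcircle.
Circumcentre = (1.6, 0), r² = 30.16.
r = √(30.16) ≈ 5.49.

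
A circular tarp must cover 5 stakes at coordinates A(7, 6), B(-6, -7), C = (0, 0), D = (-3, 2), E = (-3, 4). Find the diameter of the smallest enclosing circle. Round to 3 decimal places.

18.385

By Welzl's lemma the MEC is supported by two points (diametrically opposite) or three points (on a circumcircle).
The farthest pair is A–B with squared distance 338. The circle on this segment as diameter has centre (0.5, -0.5) and r² = 338/4 = 84.5.
Check C: distance² to centre = 0.5 ≤ 84.5, so it lies inside.
All remaining points lie in this disk, and no smaller disk contains both endpoints, so this is the minimum enclosing circle.
Diameter = 2r = 2√(84.5) ≈ 18.385.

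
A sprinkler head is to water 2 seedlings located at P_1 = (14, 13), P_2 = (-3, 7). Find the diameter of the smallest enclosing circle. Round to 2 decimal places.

18.03

The smallest circle enclosing two points has them as diameter endpoints.
Centre = midpoint = (5.5, 10); r² = |P_1P_2|²/4 = 325/4 = 81.25.
Diameter = 2r = 2√(81.25) ≈ 18.03.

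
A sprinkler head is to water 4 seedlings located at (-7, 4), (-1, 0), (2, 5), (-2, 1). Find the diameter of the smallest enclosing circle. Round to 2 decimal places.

A smallest enclosing disk is always determined by at most three of the input points on its boundary.
The minimum enclosing circle is determined by three boundary points: (-7, 4), (-1, 0), (2, 5).
Their circumcentre is (-52/21, 30/7) with r² = 9061/441.
The farthest remaining point (-2, 1) is at distance² 4861/441 ≤ 9061/441.
Diameter = 2r = 2√(9061/441) ≈ 9.07.

9.07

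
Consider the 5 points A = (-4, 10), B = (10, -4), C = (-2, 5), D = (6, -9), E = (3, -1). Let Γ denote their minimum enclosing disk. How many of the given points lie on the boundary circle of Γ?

A smallest enclosing disk is always determined by at most three of the input points on its boundary.
The farthest pair is A–D with squared distance 461. The circle on this segment as diameter has centre (1, 0.5) and r² = 461/4 = 115.25.
Check B: distance² to centre = 101.25 ≤ 115.25, so it lies inside.
All remaining points lie in this disk, and no smaller disk contains both endpoints, so this is the minimum enclosing circle.
The points at distance exactly r from the centre are A, D — 2 points.

2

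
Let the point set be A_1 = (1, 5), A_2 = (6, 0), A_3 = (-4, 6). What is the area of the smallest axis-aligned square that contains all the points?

The bounding box has width 10 and height 6.
An axis-aligned square enclosing the set must have side ≥ max(width, height).
So the minimum side is max(10, 6) = 10.
Area = 10² = 100.

100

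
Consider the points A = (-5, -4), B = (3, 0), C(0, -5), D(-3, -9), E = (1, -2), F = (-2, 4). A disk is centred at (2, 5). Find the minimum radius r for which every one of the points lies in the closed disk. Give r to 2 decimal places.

The required radius is the distance from (2, 5) to the farthest point.
Squared distances: 130, 26, 104, 221, 50, 17.
Maximum is 221, attained at D.
r = √221 ≈ 14.87.

14.87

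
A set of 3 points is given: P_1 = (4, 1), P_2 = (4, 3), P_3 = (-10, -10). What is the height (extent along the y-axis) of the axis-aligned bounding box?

max y = 3, min y = -10, so height = 13.

13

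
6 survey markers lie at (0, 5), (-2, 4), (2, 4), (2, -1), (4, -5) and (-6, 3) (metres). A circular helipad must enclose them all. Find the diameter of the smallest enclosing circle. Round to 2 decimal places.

The farthest pair is (4, -5)–(-6, 3) with squared distance 164. The circle on this segment as diameter has centre (-1, -1) and r² = 164/4 = 41.
Check (0, 5): distance² to centre = 37 ≤ 41, so it lies inside.
All remaining points lie in this disk, and no smaller disk contains both endpoints, so this is the minimum enclosing circle.
Diameter = 2r = 2√41 ≈ 12.81.

12.81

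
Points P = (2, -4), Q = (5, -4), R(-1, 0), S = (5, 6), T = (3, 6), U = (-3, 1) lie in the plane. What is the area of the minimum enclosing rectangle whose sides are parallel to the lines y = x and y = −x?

In coordinates u = x + y, v = x − y the rectangle is axis-aligned; the map (x,y)→(u,v) scales areas by 2.
u-values: -2, 1, -1, 11, 9, -2; range = 11 − (-2) = 13.
v-values: 6, 9, -1, -1, -3, -4; range = 9 − (-4) = 13.
Area = (13 × 13) / 2 = 84.5.

84.5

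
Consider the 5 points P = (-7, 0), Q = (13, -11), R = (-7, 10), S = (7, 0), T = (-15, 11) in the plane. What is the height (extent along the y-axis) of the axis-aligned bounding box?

22

max y = 11, min y = -11, so height = 22.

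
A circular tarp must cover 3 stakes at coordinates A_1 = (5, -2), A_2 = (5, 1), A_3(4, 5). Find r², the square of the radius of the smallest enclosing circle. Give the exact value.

Side lengths²: A_1A_2² = 9, A_1A_3² = 50, A_2A_3² = 17.
Since A_1A_3² = 50 ≥ 17 + 9 = 26, the angle opposite A_1A_3 is not acute, so the smallest enclosing circle has A_1A_3 as diameter.
Centre = midpoint of A_1A_3 = (4.5, 1.5), r² = 50/4 = 12.5.

12.5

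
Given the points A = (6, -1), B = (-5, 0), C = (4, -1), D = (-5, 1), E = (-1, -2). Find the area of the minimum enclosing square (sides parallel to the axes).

121

The bounding box has width 11 and height 3.
An axis-aligned square enclosing the set must have side ≥ max(width, height).
So the minimum side is max(11, 3) = 11.
Area = 11² = 121.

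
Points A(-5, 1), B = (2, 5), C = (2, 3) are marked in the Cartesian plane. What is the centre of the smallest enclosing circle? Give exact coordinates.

Side lengths²: AB² = 65, AC² = 53, BC² = 4.
Since AB² = 65 ≥ 53 + 4 = 57, the angle opposite AB is not acute, so the smallest enclosing circle has AB as diameter.
Centre = midpoint of AB = (-1.5, 3), r² = 65/4 = 16.25.
Centre = (-1.5, 3).

(-1.5, 3)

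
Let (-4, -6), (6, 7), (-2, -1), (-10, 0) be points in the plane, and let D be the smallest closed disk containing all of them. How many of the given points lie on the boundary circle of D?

3

By Welzl's lemma the MEC is supported by two points (diametrically opposite) or three points (on a circumcircle).
The minimum enclosing circle is determined by three boundary points: (-4, -6), (6, 7), (-10, 0).
Their circumcentre is (-71/46, 113/46) with r² = 82045/1058.
The farthest remaining point (-2, -1) is at distance² 12861/1058 ≤ 82045/1058.
The points at distance exactly r from the centre are (-4, -6), (6, 7), (-10, 0) — 3 points.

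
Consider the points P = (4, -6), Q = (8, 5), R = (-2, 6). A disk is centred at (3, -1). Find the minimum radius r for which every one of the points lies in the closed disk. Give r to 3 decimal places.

8.602

The required radius is the distance from (3, -1) to the farthest point.
Squared distances: 26, 61, 74.
Maximum is 74, attained at R.
r = √74 ≈ 8.602.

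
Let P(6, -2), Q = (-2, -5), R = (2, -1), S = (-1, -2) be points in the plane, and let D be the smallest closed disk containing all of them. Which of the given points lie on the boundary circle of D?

By Welzl's lemma the MEC is supported by two points (diametrically opposite) or three points (on a circumcircle).
The farthest pair is P–Q with squared distance 73. The circle on this segment as diameter has centre (2, -3.5) and r² = 73/4 = 18.25.
Check R: distance² to centre = 6.25 ≤ 18.25, so it lies inside.
All remaining points lie in this disk, and no smaller disk contains both endpoints, so this is the minimum enclosing circle.
The points at distance exactly r from the centre are P, Q — 2 points.

P, Q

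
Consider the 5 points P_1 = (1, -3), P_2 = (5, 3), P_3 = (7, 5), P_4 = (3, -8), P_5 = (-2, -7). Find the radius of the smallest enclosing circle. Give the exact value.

A smallest enclosing disk is always determined by at most three of the input points on its boundary.
The farthest pair is P_3–P_5 with squared distance 225. The circle on this segment as diameter has centre (2.5, -1) and r² = 225/4 = 56.25.
Check P_1: distance² to centre = 6.25 ≤ 56.25, so it lies inside.
All remaining points lie in this disk, and no smaller disk contains both endpoints, so this is the minimum enclosing circle.
r = √(56.25) = 7.5.

7.5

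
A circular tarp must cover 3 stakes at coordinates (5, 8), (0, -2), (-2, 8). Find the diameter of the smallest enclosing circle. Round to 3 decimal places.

11.402

Call the three points A, B, C in the order given.
Side lengths²: AB² = 125, AC² = 49, BC² = 104.
Since AB² = 125 < 104 + 49 = 153, the triangle is acute, so the smallest enclosing circle is the circumcircle.
Circumcentre = (1.5, 3.5), r² = 32.5.
Diameter = 2r = 2√(32.5) ≈ 11.402.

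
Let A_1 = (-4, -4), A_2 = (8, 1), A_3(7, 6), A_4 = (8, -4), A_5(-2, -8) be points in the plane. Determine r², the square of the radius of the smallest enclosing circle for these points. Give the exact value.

The minimum enclosing circle of a finite set is fixed by two of the points (as a diameter) or three (as a circumcircle).
The farthest pair is A_3–A_5 with squared distance 277. The circle on this segment as diameter has centre (2.5, -1) and r² = 277/4 = 69.25.
Check A_1: distance² to centre = 51.25 ≤ 69.25, so it lies inside.
All remaining points lie in this disk, and no smaller disk contains both endpoints, so this is the minimum enclosing circle.

69.25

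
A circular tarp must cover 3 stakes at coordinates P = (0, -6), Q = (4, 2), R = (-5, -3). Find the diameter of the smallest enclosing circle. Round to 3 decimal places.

Side lengths²: PQ² = 80, PR² = 34, QR² = 106.
Since QR² = 106 < 80 + 34 = 114, the triangle is acute, so the smallest enclosing circle is the circumcircle.
Circumcentre = (-4/13, -11/13), r² = 4505/169.
Diameter = 2r = 2√(4505/169) ≈ 10.326.

10.326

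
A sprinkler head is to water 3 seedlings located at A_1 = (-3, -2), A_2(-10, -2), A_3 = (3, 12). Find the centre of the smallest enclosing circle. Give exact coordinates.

(-3.5, 5)

Side lengths²: A_1A_2² = 49, A_1A_3² = 232, A_2A_3² = 365.
Since A_2A_3² = 365 ≥ 232 + 49 = 281, the angle opposite A_2A_3 is not acute, so the smallest enclosing circle has A_2A_3 as diameter.
Centre = midpoint of A_2A_3 = (-3.5, 5), r² = 365/4 = 91.25.
Centre = (-3.5, 5).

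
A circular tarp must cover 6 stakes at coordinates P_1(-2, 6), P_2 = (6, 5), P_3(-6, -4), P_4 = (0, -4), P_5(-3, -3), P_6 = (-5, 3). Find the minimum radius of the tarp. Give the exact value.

7.5

The minimum enclosing circle of a finite set is fixed by two of the points (as a diameter) or three (as a circumcircle).
The farthest pair is P_2–P_3 with squared distance 225. The circle on this segment as diameter has centre (0, 0.5) and r² = 225/4 = 56.25.
Check P_1: distance² to centre = 34.25 ≤ 56.25, so it lies inside.
All remaining points lie in this disk, and no smaller disk contains both endpoints, so this is the minimum enclosing circle.
r = √(56.25) = 7.5.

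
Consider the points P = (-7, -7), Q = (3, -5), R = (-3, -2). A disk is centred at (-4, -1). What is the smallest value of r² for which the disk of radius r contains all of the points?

The required radius is the distance from (-4, -1) to the farthest point.
Squared distances: 45, 65, 2.
Maximum is 65, attained at Q.

65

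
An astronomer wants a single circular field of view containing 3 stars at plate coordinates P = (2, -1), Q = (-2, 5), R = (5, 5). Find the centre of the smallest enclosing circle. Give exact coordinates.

(1.5, 3)

Side lengths²: PQ² = 52, PR² = 45, QR² = 49.
Since PQ² = 52 < 49 + 45 = 94, the triangle is acute, so the smallest enclosing circle is the circumcircle.
Circumcentre = (1.5, 3), r² = 16.25.
Centre = (1.5, 3).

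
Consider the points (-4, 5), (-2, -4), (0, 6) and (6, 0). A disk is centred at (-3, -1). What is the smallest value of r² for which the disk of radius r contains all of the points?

The required radius is the distance from (-3, -1) to the farthest point.
Squared distances: 37, 10, 58, 82.
Maximum is 82, attained at (6, 0).

82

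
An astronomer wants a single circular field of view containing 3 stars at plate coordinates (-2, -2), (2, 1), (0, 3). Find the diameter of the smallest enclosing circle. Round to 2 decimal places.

Call the three points A, B, C in the order given.
Side lengths²: AB² = 25, AC² = 29, BC² = 8.
Since AC² = 29 < 25 + 8 = 33, the triangle is acute, so the smallest enclosing circle is the circumcircle.
Circumcentre = (-9/14, 5/14), r² = 725/98.
Diameter = 2r = 2√(725/98) ≈ 5.44.

5.44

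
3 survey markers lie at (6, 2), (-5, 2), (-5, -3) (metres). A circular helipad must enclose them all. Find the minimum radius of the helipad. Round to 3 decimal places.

Call the three points A, B, C in the order given.
Side lengths²: AB² = 121, AC² = 146, BC² = 25.
Since AC² = 146 ≥ 121 + 25 = 146, the angle opposite AC is not acute, so the smallest enclosing circle has AC as diameter.
Centre = midpoint of AC = (0.5, -0.5), r² = 146/4 = 36.5.
r = √(36.5) ≈ 6.042.

6.042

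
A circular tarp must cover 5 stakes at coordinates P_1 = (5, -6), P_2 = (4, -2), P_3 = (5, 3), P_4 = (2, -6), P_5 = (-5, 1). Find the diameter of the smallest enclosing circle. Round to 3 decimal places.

12.448

The minimum enclosing circle is determined by three boundary points: P_1, P_3, P_5.
Their circumcentre is (0.7, -1.5) with r² = 38.74.
The farthest remaining point P_4 is at distance² 21.94 ≤ 38.74.
Diameter = 2r = 2√(38.74) ≈ 12.448.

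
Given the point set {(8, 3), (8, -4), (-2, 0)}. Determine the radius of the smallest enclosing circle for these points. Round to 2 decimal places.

5.62

Call the three points A, B, C in the order given.
Side lengths²: AB² = 49, AC² = 109, BC² = 116.
Since BC² = 116 < 109 + 49 = 158, the triangle is acute, so the smallest enclosing circle is the circumcircle.
Circumcentre = (3.6, -0.5), r² = 31.61.
r = √(31.61) ≈ 5.62.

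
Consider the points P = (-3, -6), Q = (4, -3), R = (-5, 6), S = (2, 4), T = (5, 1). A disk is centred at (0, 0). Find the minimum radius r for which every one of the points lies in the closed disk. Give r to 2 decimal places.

7.81

The required radius is the distance from (0, 0) to the farthest point.
Squared distances: 45, 25, 61, 20, 26.
Maximum is 61, attained at R.
r = √61 ≈ 7.81.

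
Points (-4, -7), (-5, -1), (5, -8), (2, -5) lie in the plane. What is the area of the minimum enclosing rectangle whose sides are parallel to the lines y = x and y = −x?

In coordinates u = x + y, v = x − y the rectangle is axis-aligned; the map (x,y)→(u,v) scales areas by 2.
u-values: -11, -6, -3, -3; range = -3 − (-11) = 8.
v-values: 3, -4, 13, 7; range = 13 − (-4) = 17.
Area = (8 × 17) / 2 = 68.

68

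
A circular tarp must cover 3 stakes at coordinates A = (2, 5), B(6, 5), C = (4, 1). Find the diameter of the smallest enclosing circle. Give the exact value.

5

Side lengths²: AB² = 16, AC² = 20, BC² = 20.
Since BC² = 20 < 20 + 16 = 36, the triangle is acute, so the smallest enclosing circle is the circumcircle.
Circumcentre = (4, 3.5), r² = 6.25.
Diameter = 2r = 2√(6.25) = 5.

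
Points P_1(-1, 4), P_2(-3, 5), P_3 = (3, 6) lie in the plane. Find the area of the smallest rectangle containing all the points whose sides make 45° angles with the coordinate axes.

In coordinates u = x + y, v = x − y the rectangle is axis-aligned; the map (x,y)→(u,v) scales areas by 2.
u-values: 3, 2, 9; range = 9 − 2 = 7.
v-values: -5, -8, -3; range = -3 − (-8) = 5.
Area = (7 × 5) / 2 = 17.5.

17.5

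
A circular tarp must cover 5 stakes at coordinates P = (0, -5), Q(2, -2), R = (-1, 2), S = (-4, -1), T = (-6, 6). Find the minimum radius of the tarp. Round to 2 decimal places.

By Welzl's lemma the MEC is supported by two points (diametrically opposite) or three points (on a circumcircle).
The farthest pair is P–T with squared distance 157. The circle on this segment as diameter has centre (-3, 0.5) and r² = 157/4 = 39.25.
Check Q: distance² to centre = 31.25 ≤ 39.25, so it lies inside.
All remaining points lie in this disk, and no smaller disk contains both endpoints, so this is the minimum enclosing circle.
r = √(39.25) ≈ 6.26.

6.26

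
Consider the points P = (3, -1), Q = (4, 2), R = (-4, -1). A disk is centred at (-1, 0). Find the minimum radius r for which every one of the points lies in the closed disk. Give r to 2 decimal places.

The required radius is the distance from (-1, 0) to the farthest point.
Squared distances: 17, 29, 10.
Maximum is 29, attained at Q.
r = √29 ≈ 5.39.

5.39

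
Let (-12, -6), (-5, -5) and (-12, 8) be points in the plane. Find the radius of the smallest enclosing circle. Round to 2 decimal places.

7.46

Call the three points A, B, C in the order given.
Side lengths²: AB² = 50, AC² = 196, BC² = 218.
Since BC² = 218 < 196 + 50 = 246, the triangle is acute, so the smallest enclosing circle is the circumcircle.
Circumcentre = (-66/7, 1), r² = 2725/49.
r = √(2725/49) ≈ 7.46.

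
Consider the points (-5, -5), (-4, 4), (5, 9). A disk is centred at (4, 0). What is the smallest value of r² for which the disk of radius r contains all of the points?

The required radius is the distance from (4, 0) to the farthest point.
Squared distances: 106, 80, 82.
Maximum is 106, attained at (-5, -5).

106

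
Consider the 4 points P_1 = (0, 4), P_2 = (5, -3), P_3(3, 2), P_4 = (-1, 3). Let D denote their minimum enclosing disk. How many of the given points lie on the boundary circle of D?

By Welzl's lemma the MEC is supported by two points (diametrically opposite) or three points (on a circumcircle).
The farthest pair is P_1–P_2 with squared distance 74. The circle on this segment as diameter has centre (2.5, 0.5) and r² = 74/4 = 18.5.
Check P_3: distance² to centre = 2.5 ≤ 18.5, so it lies inside.
All remaining points lie in this disk, and no smaller disk contains both endpoints, so this is the minimum enclosing circle.
The points at distance exactly r from the centre are P_1, P_2, P_4 — 3 points.

3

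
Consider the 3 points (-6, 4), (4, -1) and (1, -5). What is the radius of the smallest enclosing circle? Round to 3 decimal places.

Call the three points A, B, C in the order given.
Side lengths²: AB² = 125, AC² = 130, BC² = 25.
Since AC² = 130 < 125 + 25 = 150, the triangle is acute, so the smallest enclosing circle is the circumcircle.
Circumcentre = (-37/22, 3/22), r² = 8125/242.
r = √(8125/242) ≈ 5.794.

5.794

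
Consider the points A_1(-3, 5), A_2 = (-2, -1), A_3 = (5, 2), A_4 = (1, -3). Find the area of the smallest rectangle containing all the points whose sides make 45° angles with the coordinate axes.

In coordinates u = x + y, v = x − y the rectangle is axis-aligned; the map (x,y)→(u,v) scales areas by 2.
u-values: 2, -3, 7, -2; range = 7 − (-3) = 10.
v-values: -8, -1, 3, 4; range = 4 − (-8) = 12.
Area = (10 × 12) / 2 = 60.

60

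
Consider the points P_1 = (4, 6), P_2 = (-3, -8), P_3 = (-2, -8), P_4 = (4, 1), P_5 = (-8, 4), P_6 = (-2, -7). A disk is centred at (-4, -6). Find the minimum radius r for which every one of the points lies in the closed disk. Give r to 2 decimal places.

The required radius is the distance from (-4, -6) to the farthest point.
Squared distances: 208, 5, 8, 113, 116, 5.
Maximum is 208, attained at P_1.
r = √208 ≈ 14.42.

14.42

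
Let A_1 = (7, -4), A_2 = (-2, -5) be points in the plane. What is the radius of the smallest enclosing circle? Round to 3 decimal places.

The smallest circle enclosing two points has them as diameter endpoints.
Centre = midpoint = (2.5, -4.5); r² = |A_1A_2|²/4 = 82/4 = 20.5.
r = √(20.5) ≈ 4.528.

4.528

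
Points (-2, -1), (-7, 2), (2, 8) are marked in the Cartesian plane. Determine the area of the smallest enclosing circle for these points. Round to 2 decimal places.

Call the three points A, B, C in the order given.
Side lengths²: AB² = 34, AC² = 97, BC² = 117.
Since BC² = 117 < 97 + 34 = 131, the triangle is acute, so the smallest enclosing circle is the circumcircle.
Circumcentre = (-81/38, 169/38), r² = 21437/722.
Area = π·r² = π·21437/722 ≈ 93.28.

93.28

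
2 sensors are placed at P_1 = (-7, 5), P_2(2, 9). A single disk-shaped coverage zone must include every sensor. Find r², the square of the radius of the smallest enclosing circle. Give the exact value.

The smallest circle enclosing two points has them as diameter endpoints.
Centre = midpoint = (-2.5, 7); r² = |P_1P_2|²/4 = 97/4 = 24.25.

24.25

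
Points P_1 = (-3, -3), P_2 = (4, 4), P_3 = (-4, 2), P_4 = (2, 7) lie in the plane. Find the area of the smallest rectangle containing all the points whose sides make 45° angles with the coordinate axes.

In coordinates u = x + y, v = x − y the rectangle is axis-aligned; the map (x,y)→(u,v) scales areas by 2.
u-values: -6, 8, -2, 9; range = 9 − (-6) = 15.
v-values: 0, 0, -6, -5; range = 0 − (-6) = 6.
Area = (15 × 6) / 2 = 45.

45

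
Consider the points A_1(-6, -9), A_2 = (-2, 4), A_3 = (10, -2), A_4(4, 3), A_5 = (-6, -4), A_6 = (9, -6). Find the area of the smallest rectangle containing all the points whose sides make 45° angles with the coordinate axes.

241.5

In coordinates u = x + y, v = x − y the rectangle is axis-aligned; the map (x,y)→(u,v) scales areas by 2.
u-values: -15, 2, 8, 7, -10, 3; range = 8 − (-15) = 23.
v-values: 3, -6, 12, 1, -2, 15; range = 15 − (-6) = 21.
Area = (23 × 21) / 2 = 241.5.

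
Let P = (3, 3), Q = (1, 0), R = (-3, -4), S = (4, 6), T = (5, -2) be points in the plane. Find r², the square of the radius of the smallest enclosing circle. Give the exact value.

37.25

The farthest pair is R–S with squared distance 149. The circle on this segment as diameter has centre (0.5, 1) and r² = 149/4 = 37.25.
Check P: distance² to centre = 10.25 ≤ 37.25, so it lies inside.
All remaining points lie in this disk, and no smaller disk contains both endpoints, so this is the minimum enclosing circle.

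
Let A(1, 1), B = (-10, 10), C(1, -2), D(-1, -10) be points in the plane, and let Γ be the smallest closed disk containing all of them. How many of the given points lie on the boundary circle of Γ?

2

The minimum enclosing circle of a finite set is fixed by two of the points (as a diameter) or three (as a circumcircle).
The farthest pair is B–D with squared distance 481. The circle on this segment as diameter has centre (-5.5, 0) and r² = 481/4 = 120.25.
Check A: distance² to centre = 43.25 ≤ 120.25, so it lies inside.
All remaining points lie in this disk, and no smaller disk contains both endpoints, so this is the minimum enclosing circle.
The points at distance exactly r from the centre are B, D — 2 points.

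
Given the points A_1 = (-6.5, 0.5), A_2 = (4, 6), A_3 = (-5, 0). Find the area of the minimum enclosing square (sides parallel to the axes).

The bounding box has width 10.5 and height 6.
An axis-aligned square enclosing the set must have side ≥ max(width, height).
So the minimum side is max(10.5, 6) = 10.5.
Area = 10.5² = 110.25.

110.25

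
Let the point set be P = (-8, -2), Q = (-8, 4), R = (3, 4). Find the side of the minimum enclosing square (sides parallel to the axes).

11

The bounding box has width 11 and height 6.
An axis-aligned square enclosing the set must have side ≥ max(width, height).
So the minimum side is max(11, 6) = 11.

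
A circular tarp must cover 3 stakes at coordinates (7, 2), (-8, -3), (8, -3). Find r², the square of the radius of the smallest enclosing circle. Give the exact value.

65

Call the three points A, B, C in the order given.
Side lengths²: AB² = 250, AC² = 26, BC² = 256.
Since BC² = 256 < 250 + 26 = 276, the triangle is acute, so the smallest enclosing circle is the circumcircle.
Circumcentre = (0, -2), r² = 65.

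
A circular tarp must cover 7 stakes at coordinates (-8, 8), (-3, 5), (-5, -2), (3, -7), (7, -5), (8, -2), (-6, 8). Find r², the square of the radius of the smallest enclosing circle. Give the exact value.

By Welzl's lemma the MEC is supported by two points (diametrically opposite) or three points (on a circumcircle).
The farthest pair is (-8, 8)–(7, -5) with squared distance 394. The circle on this segment as diameter has centre (-0.5, 1.5) and r² = 394/4 = 98.5.
Check (-3, 5): distance² to centre = 18.5 ≤ 98.5, so it lies inside.
All remaining points lie in this disk, and no smaller disk contains both endpoints, so this is the minimum enclosing circle.

98.5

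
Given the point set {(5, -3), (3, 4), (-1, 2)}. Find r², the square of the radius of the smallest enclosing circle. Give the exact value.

Call the three points A, B, C in the order given.
Side lengths²: AB² = 53, AC² = 61, BC² = 20.
Since AC² = 61 < 53 + 20 = 73, the triangle is acute, so the smallest enclosing circle is the circumcircle.
Circumcentre = (2.46875, 0.0625), r² = 15.7861328125.

15.7861328125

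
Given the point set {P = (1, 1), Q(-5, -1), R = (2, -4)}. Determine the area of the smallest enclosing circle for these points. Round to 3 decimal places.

46.265

Side lengths²: PQ² = 40, PR² = 26, QR² = 58.
Since QR² = 58 < 40 + 26 = 66, the triangle is acute, so the smallest enclosing circle is the circumcircle.
Circumcentre = (-1.3125, -2.0625), r² = 14.7265625.
Area = π·r² = π·14.7265625 ≈ 46.265.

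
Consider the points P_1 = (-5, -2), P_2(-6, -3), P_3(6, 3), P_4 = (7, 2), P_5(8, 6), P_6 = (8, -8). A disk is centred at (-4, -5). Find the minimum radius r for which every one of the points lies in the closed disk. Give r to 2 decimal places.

The required radius is the distance from (-4, -5) to the farthest point.
Squared distances: 10, 8, 164, 170, 265, 153.
Maximum is 265, attained at P_5.
r = √265 ≈ 16.28.

16.28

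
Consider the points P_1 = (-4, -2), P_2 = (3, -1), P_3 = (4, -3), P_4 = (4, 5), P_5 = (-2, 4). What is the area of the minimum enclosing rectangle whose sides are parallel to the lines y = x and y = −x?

In coordinates u = x + y, v = x − y the rectangle is axis-aligned; the map (x,y)→(u,v) scales areas by 2.
u-values: -6, 2, 1, 9, 2; range = 9 − (-6) = 15.
v-values: -2, 4, 7, -1, -6; range = 7 − (-6) = 13.
Area = (15 × 13) / 2 = 97.5.

97.5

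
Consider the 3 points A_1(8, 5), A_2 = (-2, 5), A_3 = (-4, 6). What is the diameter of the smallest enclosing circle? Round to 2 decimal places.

12.04

Side lengths²: A_1A_2² = 100, A_1A_3² = 145, A_2A_3² = 5.
Since A_1A_3² = 145 ≥ 100 + 5 = 105, the angle opposite A_1A_3 is not acute, so the smallest enclosing circle has A_1A_3 as diameter.
Centre = midpoint of A_1A_3 = (2, 5.5), r² = 145/4 = 36.25.
Diameter = 2r = 2√(36.25) ≈ 12.04.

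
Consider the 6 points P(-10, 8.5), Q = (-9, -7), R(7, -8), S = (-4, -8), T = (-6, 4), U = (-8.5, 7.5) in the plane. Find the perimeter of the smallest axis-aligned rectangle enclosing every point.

67

Width = max x − min x = 7 − (-10) = 17.
Height = max y − min y = 8.5 − (-8) = 16.5.
Perimeter = 2(17 + 16.5) = 67.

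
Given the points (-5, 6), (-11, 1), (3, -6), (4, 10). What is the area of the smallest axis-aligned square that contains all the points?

The bounding box has width 15 and height 16.
An axis-aligned square enclosing the set must have side ≥ max(width, height).
So the minimum side is max(15, 16) = 16.
Area = 16² = 256.

256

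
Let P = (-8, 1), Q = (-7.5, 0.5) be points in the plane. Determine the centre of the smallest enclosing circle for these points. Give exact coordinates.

(-7.75, 0.75)

The smallest circle enclosing two points has them as diameter endpoints.
Centre = midpoint = (-7.75, 0.75); r² = |PQ|²/4 = 0.5/4 = 0.125.
Centre = (-7.75, 0.75).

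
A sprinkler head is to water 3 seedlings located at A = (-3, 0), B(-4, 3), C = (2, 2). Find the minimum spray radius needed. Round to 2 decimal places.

Side lengths²: AB² = 10, AC² = 29, BC² = 37.
Since BC² = 37 < 29 + 10 = 39, the triangle is acute, so the smallest enclosing circle is the circumcircle.
Circumcentre = (-35/34, 79/34), r² = 5365/578.
r = √(5365/578) ≈ 3.05.

3.05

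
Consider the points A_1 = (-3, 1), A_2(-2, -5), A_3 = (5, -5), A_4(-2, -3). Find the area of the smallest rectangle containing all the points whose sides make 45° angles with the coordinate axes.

In coordinates u = x + y, v = x − y the rectangle is axis-aligned; the map (x,y)→(u,v) scales areas by 2.
u-values: -2, -7, 0, -5; range = 0 − (-7) = 7.
v-values: -4, 3, 10, 1; range = 10 − (-4) = 14.
Area = (7 × 14) / 2 = 49.

49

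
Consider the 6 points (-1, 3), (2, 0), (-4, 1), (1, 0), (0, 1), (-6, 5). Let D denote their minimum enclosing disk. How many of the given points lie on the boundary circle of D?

A smallest enclosing disk is always determined by at most three of the input points on its boundary.
The farthest pair is (2, 0)–(-6, 5) with squared distance 89. The circle on this segment as diameter has centre (-2, 2.5) and r² = 89/4 = 22.25.
Check (-1, 3): distance² to centre = 1.25 ≤ 22.25, so it lies inside.
All remaining points lie in this disk, and no smaller disk contains both endpoints, so this is the minimum enclosing circle.
The points at distance exactly r from the centre are (2, 0), (-6, 5) — 2 points.

2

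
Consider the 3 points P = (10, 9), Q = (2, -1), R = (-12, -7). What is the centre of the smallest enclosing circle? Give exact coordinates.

(-1, 1)

Side lengths²: PQ² = 164, PR² = 740, QR² = 232.
Since PR² = 740 ≥ 232 + 164 = 396, the angle opposite PR is not acute, so the smallest enclosing circle has PR as diameter.
Centre = midpoint of PR = (-1, 1), r² = 740/4 = 185.
Centre = (-1, 1).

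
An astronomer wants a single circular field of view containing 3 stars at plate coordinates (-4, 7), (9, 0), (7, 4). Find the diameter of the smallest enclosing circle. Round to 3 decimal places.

Call the three points A, B, C in the order given.
Side lengths²: AB² = 218, AC² = 130, BC² = 20.
Since AB² = 218 ≥ 130 + 20 = 150, the angle opposite AB is not acute, so the smallest enclosing circle has AB as diameter.
Centre = midpoint of AB = (2.5, 3.5), r² = 218/4 = 54.5.
Diameter = 2r = 2√(54.5) ≈ 14.765.

14.765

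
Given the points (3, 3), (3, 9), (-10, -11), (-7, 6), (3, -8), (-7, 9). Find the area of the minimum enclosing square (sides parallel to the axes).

The bounding box has width 13 and height 20.
An axis-aligned square enclosing the set must have side ≥ max(width, height).
So the minimum side is max(13, 20) = 20.
Area = 20² = 400.

400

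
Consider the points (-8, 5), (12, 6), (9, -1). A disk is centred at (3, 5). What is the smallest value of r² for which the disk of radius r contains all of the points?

The required radius is the distance from (3, 5) to the farthest point.
Squared distances: 121, 82, 72.
Maximum is 121, attained at (-8, 5).

121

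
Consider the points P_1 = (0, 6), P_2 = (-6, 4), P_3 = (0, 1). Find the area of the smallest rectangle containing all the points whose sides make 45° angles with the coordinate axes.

In coordinates u = x + y, v = x − y the rectangle is axis-aligned; the map (x,y)→(u,v) scales areas by 2.
u-values: 6, -2, 1; range = 6 − (-2) = 8.
v-values: -6, -10, -1; range = -1 − (-10) = 9.
Area = (8 × 9) / 2 = 36.

36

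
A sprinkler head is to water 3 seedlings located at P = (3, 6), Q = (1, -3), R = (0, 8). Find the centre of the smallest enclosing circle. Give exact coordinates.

(0.5, 2.5)

Side lengths²: PQ² = 85, PR² = 13, QR² = 122.
Since QR² = 122 ≥ 85 + 13 = 98, the angle opposite QR is not acute, so the smallest enclosing circle has QR as diameter.
Centre = midpoint of QR = (0.5, 2.5), r² = 122/4 = 30.5.
Centre = (0.5, 2.5).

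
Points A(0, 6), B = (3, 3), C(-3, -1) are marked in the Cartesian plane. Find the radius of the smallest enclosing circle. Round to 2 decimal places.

Side lengths²: AB² = 18, AC² = 58, BC² = 52.
Since AC² = 58 < 52 + 18 = 70, the triangle is acute, so the smallest enclosing circle is the circumcircle.
Circumcentre = (-0.8, 2.2), r² = 15.08.
r = √(15.08) ≈ 3.88.

3.88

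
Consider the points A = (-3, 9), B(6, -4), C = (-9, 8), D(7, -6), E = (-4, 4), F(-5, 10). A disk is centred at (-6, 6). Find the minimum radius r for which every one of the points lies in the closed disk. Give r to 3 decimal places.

The required radius is the distance from (-6, 6) to the farthest point.
Squared distances: 18, 244, 13, 313, 8, 17.
Maximum is 313, attained at D.
r = √313 ≈ 17.692.

17.692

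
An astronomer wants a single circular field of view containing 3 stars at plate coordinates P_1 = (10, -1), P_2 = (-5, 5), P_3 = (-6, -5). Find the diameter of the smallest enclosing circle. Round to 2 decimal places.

Side lengths²: P_1P_2² = 261, P_1P_3² = 272, P_2P_3² = 101.
Since P_1P_3² = 272 < 261 + 101 = 362, the triangle is acute, so the smallest enclosing circle is the circumcircle.
Circumcentre = (37/26, -9/13), r² = 49793/676.
Diameter = 2r = 2√(49793/676) ≈ 17.16.

17.16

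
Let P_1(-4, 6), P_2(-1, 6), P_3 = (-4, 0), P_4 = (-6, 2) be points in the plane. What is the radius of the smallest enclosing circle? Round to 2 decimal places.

A smallest enclosing disk is always determined by at most three of the input points on its boundary.
The minimum enclosing circle is determined by three boundary points: P_2, P_3, P_4.
Their circumcentre is (-17/6, 19/6) with r² = 205/18.
The farthest remaining point P_1 is at distance² 169/18 ≤ 205/18.
r = √(205/18) ≈ 3.37.

3.37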